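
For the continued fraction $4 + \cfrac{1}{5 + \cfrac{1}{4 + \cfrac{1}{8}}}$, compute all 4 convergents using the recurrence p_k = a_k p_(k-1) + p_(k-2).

Using the convergent recurrence p_i = a_i*p_{i-1} + p_{i-2}, q_i = a_i*q_{i-1} + q_{i-2} with p_{-2}=0, p_{-1}=1, q_{-2}=1, q_{-1}=0:
  i=0: a_0=4, p_0 = 4*1 + 0 = 4, q_0 = 4*0 + 1 = 1.
  i=1: a_1=5, p_1 = 5*4 + 1 = 21, q_1 = 5*1 + 0 = 5.
  i=2: a_2=4, p_2 = 4*21 + 4 = 88, q_2 = 4*5 + 1 = 21.
  i=3: a_3=8, p_3 = 8*88 + 21 = 725, q_3 = 8*21 + 5 = 173.

4/1, 21/5, 88/21, 725/173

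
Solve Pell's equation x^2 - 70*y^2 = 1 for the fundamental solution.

(x, y) = (251, 30)

First expand sqrt(70) as a continued fraction. With x_i = (sqrt(70) + m_i)/d_i and (m_0, d_0) = (0, 1): a_0 = floor(sqrt(70)) = 8, since 8^2 = 64 <= 70 < 81 = 9^2.
Iterate m_{i+1} = d_i*a_i - m_i, d_{i+1} = (70 - m_{i+1}^2)/d_i, a_{i+1} = floor((a_0 + m_{i+1})/d_{i+1}):
  m_1 = 1*8 - 0 = 8, d_1 = (70 - 8^2)/1 = 6/1 = 6, a_1 = floor((8 + 8)/6) = 2.
  m_2 = 6*2 - 8 = 4, d_2 = (70 - 4^2)/6 = 54/6 = 9, a_2 = floor((8 + 4)/9) = 1.
  m_3 = 9*1 - 4 = 5, d_3 = (70 - 5^2)/9 = 45/9 = 5, a_3 = floor((8 + 5)/5) = 2.
  m_4 = 5*2 - 5 = 5, d_4 = (70 - 5^2)/5 = 45/5 = 9, a_4 = floor((8 + 5)/9) = 1.
  m_5 = 9*1 - 5 = 4, d_5 = (70 - 4^2)/9 = 54/9 = 6, a_5 = floor((8 + 4)/6) = 2.
  m_6 = 6*2 - 4 = 8, d_6 = (70 - 8^2)/6 = 6/6 = 1, a_6 = floor((8 + 8)/1) = 16.
  m_7 = 1*16 - 8 = 8, d_7 = (70 - 8^2)/1 = 6/1 = 6: (m_7, d_7) = (m_1, d_1) = (8, 6), so from here the quotients repeat a_1, ..., a_6; the period length is 6.
So sqrt(70) = [8; (2, 1, 2, 1, 2, 16)] with period length k = 6.
k is even, so the fundamental solution of x^2 - 70y^2 = 1 is (p_{k-1}, q_{k-1}) = (p_5, q_5); compute convergents through index 5.
Convergents (p_i = a_i*p_{i-1} + p_{i-2}, q_i = a_i*q_{i-1} + q_{i-2} with p_{-2}=0, p_{-1}=1, q_{-2}=1, q_{-1}=0):
  i=0: a_0=8, p_0 = 8*1 + 0 = 8, q_0 = 8*0 + 1 = 1.
  i=1: a_1=2, p_1 = 2*8 + 1 = 17, q_1 = 2*1 + 0 = 2.
  i=2: a_2=1, p_2 = 1*17 + 8 = 25, q_2 = 1*2 + 1 = 3.
  i=3: a_3=2, p_3 = 2*25 + 17 = 67, q_3 = 2*3 + 2 = 8.
  i=4: a_4=1, p_4 = 1*67 + 25 = 92, q_4 = 1*8 + 3 = 11.
  i=5: a_5=2, p_5 = 2*92 + 67 = 251, q_5 = 2*11 + 8 = 30.
Check: 251^2 - 70*30^2 = 63001 - 63000 = 1, so (x, y) = (251, 30) solves the equation, and by the theorem it is the least positive solution.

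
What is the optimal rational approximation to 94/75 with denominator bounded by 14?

5/4

Expand x = 94/75 as a continued fraction with the Euclidean algorithm:
  94 = 1*75 + 19, so a_0 = 1.
  75 = 3*19 + 18, so a_1 = 3.
  19 = 1*18 + 1, so a_2 = 1.
  18 = 18*1 + 0, so a_3 = 18.
so x = [1; 3, 1, 18].
Convergents (p_i = a_i*p_{i-1} + p_{i-2}, q_i = a_i*q_{i-1} + q_{i-2} with p_{-2}=0, p_{-1}=1, q_{-2}=1, q_{-1}=0), until the denominator exceeds 14:
  i=0: a_0=1, p_0 = 1*1 + 0 = 1, q_0 = 1*0 + 1 = 1.
  i=1: a_1=3, p_1 = 3*1 + 1 = 4, q_1 = 3*1 + 0 = 3.
  i=2: a_2=1, p_2 = 1*4 + 1 = 5, q_2 = 1*3 + 1 = 4.
  i=3: a_3=18, p_3 = 18*5 + 4 = 94, q_3 = 18*4 + 3 = 75.
q_3 = 75 > 14, so the last convergent with denominator <= 14 is p_2/q_2 = 5/4.
The closest fraction with denominator <= 14 is either p_2/q_2 or the intermediate fraction (k*p_2 + p_1)/(k*q_2 + q_1) with the largest k >= 1 whose denominator stays <= 14; these approach x as k grows, and every other convergent or intermediate fraction in range is farther away.
Largest k: floor((14 - q_1)/q_2) = floor((14 - 3)/4) = 2.
That gives (2*5 + 4)/(2*4 + 3) = 14/11.
Compare the errors: |x - 5/4| = |94*4 - 5*75|/(75*4) = 1/300, and |x - 14/11| = |94*11 - 14*75|/(75*11) = 16/825.
Cross-multiplying, 1*825 = 825 < 4800 = 16*300, so 1/300 is smaller: the convergent 5/4 is closer to x than 14/11.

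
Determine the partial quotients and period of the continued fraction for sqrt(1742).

Write x_i = (sqrt(1742) + m_i)/d_i with (m_0, d_0) = (0, 1). a_0 = floor(sqrt(1742)) = 41, since 41^2 = 1681 <= 1742 < 1764 = 42^2.
Iterate m_{i+1} = d_i*a_i - m_i, d_{i+1} = (1742 - m_{i+1}^2)/d_i, a_{i+1} = floor((a_0 + m_{i+1})/d_{i+1}):
  m_1 = 1*41 - 0 = 41, d_1 = (1742 - 41^2)/1 = 61/1 = 61, a_1 = floor((41 + 41)/61) = 1.
  m_2 = 61*1 - 41 = 20, d_2 = (1742 - 20^2)/61 = 1342/61 = 22, a_2 = floor((41 + 20)/22) = 2.
  m_3 = 22*2 - 20 = 24, d_3 = (1742 - 24^2)/22 = 1166/22 = 53, a_3 = floor((41 + 24)/53) = 1.
  m_4 = 53*1 - 24 = 29, d_4 = (1742 - 29^2)/53 = 901/53 = 17, a_4 = floor((41 + 29)/17) = 4.
  m_5 = 17*4 - 29 = 39, d_5 = (1742 - 39^2)/17 = 221/17 = 13, a_5 = floor((41 + 39)/13) = 6.
  m_6 = 13*6 - 39 = 39, d_6 = (1742 - 39^2)/13 = 221/13 = 17, a_6 = floor((41 + 39)/17) = 4.
  m_7 = 17*4 - 39 = 29, d_7 = (1742 - 29^2)/17 = 901/17 = 53, a_7 = floor((41 + 29)/53) = 1.
  m_8 = 53*1 - 29 = 24, d_8 = (1742 - 24^2)/53 = 1166/53 = 22, a_8 = floor((41 + 24)/22) = 2.
  m_9 = 22*2 - 24 = 20, d_9 = (1742 - 20^2)/22 = 1342/22 = 61, a_9 = floor((41 + 20)/61) = 1.
  m_10 = 61*1 - 20 = 41, d_10 = (1742 - 41^2)/61 = 61/61 = 1, a_10 = floor((41 + 41)/1) = 82.
  m_11 = 1*82 - 41 = 41, d_11 = (1742 - 41^2)/1 = 61/1 = 61: (m_11, d_11) = (m_1, d_1) = (41, 61), so from here the quotients repeat a_1, ..., a_10; the period length is 10.
Hence the expansion of sqrt(1742) is a_0 = 41 followed by the repeating block 1, 2, 1, 4, 6, 4, 1, 2, 1, 82 (period 10).

[41; (1, 2, 1, 4, 6, 4, 1, 2, 1, 82)]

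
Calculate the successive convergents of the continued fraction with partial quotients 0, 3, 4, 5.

0/1, 1/3, 4/13, 21/68

Using the convergent recurrence p_i = a_i*p_{i-1} + p_{i-2}, q_i = a_i*q_{i-1} + q_{i-2} with p_{-2}=0, p_{-1}=1, q_{-2}=1, q_{-1}=0:
  i=0: a_0=0, p_0 = 0*1 + 0 = 0, q_0 = 0*0 + 1 = 1.
  i=1: a_1=3, p_1 = 3*0 + 1 = 1, q_1 = 3*1 + 0 = 3.
  i=2: a_2=4, p_2 = 4*1 + 0 = 4, q_2 = 4*3 + 1 = 13.
  i=3: a_3=5, p_3 = 5*4 + 1 = 21, q_3 = 5*13 + 3 = 68.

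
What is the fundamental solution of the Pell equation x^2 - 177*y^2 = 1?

(x, y) = (62423, 4692)

First expand sqrt(177) as a continued fraction. With x_i = (sqrt(177) + m_i)/d_i and (m_0, d_0) = (0, 1): a_0 = floor(sqrt(177)) = 13, since 13^2 = 169 <= 177 < 196 = 14^2.
Iterate m_{i+1} = d_i*a_i - m_i, d_{i+1} = (177 - m_{i+1}^2)/d_i, a_{i+1} = floor((a_0 + m_{i+1})/d_{i+1}):
  m_1 = 1*13 - 0 = 13, d_1 = (177 - 13^2)/1 = 8/1 = 8, a_1 = floor((13 + 13)/8) = 3.
  m_2 = 8*3 - 13 = 11, d_2 = (177 - 11^2)/8 = 56/8 = 7, a_2 = floor((13 + 11)/7) = 3.
  m_3 = 7*3 - 11 = 10, d_3 = (177 - 10^2)/7 = 77/7 = 11, a_3 = floor((13 + 10)/11) = 2.
  m_4 = 11*2 - 10 = 12, d_4 = (177 - 12^2)/11 = 33/11 = 3, a_4 = floor((13 + 12)/3) = 8.
  m_5 = 3*8 - 12 = 12, d_5 = (177 - 12^2)/3 = 33/3 = 11, a_5 = floor((13 + 12)/11) = 2.
  m_6 = 11*2 - 12 = 10, d_6 = (177 - 10^2)/11 = 77/11 = 7, a_6 = floor((13 + 10)/7) = 3.
  m_7 = 7*3 - 10 = 11, d_7 = (177 - 11^2)/7 = 56/7 = 8, a_7 = floor((13 + 11)/8) = 3.
  m_8 = 8*3 - 11 = 13, d_8 = (177 - 13^2)/8 = 8/8 = 1, a_8 = floor((13 + 13)/1) = 26.
  m_9 = 1*26 - 13 = 13, d_9 = (177 - 13^2)/1 = 8/1 = 8: (m_9, d_9) = (m_1, d_1) = (13, 8), so from here the quotients repeat a_1, ..., a_8; the period length is 8.
So sqrt(177) = [13; (3, 3, 2, 8, 2, 3, 3, 26)] with period length k = 8.
k is even, so the fundamental solution of x^2 - 177y^2 = 1 is (p_{k-1}, q_{k-1}) = (p_7, q_7); compute convergents through index 7.
Convergents (p_i = a_i*p_{i-1} + p_{i-2}, q_i = a_i*q_{i-1} + q_{i-2} with p_{-2}=0, p_{-1}=1, q_{-2}=1, q_{-1}=0):
  i=0: a_0=13, p_0 = 13*1 + 0 = 13, q_0 = 13*0 + 1 = 1.
  i=1: a_1=3, p_1 = 3*13 + 1 = 40, q_1 = 3*1 + 0 = 3.
  i=2: a_2=3, p_2 = 3*40 + 13 = 133, q_2 = 3*3 + 1 = 10.
  i=3: a_3=2, p_3 = 2*133 + 40 = 306, q_3 = 2*10 + 3 = 23.
  i=4: a_4=8, p_4 = 8*306 + 133 = 2581, q_4 = 8*23 + 10 = 194.
  i=5: a_5=2, p_5 = 2*2581 + 306 = 5468, q_5 = 2*194 + 23 = 411.
  i=6: a_6=3, p_6 = 3*5468 + 2581 = 18985, q_6 = 3*411 + 194 = 1427.
  i=7: a_7=3, p_7 = 3*18985 + 5468 = 62423, q_7 = 3*1427 + 411 = 4692.
Check: 62423^2 - 177*4692^2 = 3896630929 - 3896630928 = 1, so (x, y) = (62423, 4692) solves the equation, and by the theorem it is the least positive solution.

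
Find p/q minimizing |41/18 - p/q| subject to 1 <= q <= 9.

Expand x = 41/18 as a continued fraction with the Euclidean algorithm:
  41 = 2*18 + 5, so a_0 = 2.
  18 = 3*5 + 3, so a_1 = 3.
  5 = 1*3 + 2, so a_2 = 1.
  3 = 1*2 + 1, so a_3 = 1.
  2 = 2*1 + 0, so a_4 = 2.
so x = [2; 3, 1, 1, 2].
Convergents (p_i = a_i*p_{i-1} + p_{i-2}, q_i = a_i*q_{i-1} + q_{i-2} with p_{-2}=0, p_{-1}=1, q_{-2}=1, q_{-1}=0), until the denominator exceeds 9:
  i=0: a_0=2, p_0 = 2*1 + 0 = 2, q_0 = 2*0 + 1 = 1.
  i=1: a_1=3, p_1 = 3*2 + 1 = 7, q_1 = 3*1 + 0 = 3.
  i=2: a_2=1, p_2 = 1*7 + 2 = 9, q_2 = 1*3 + 1 = 4.
  i=3: a_3=1, p_3 = 1*9 + 7 = 16, q_3 = 1*4 + 3 = 7.
  i=4: a_4=2, p_4 = 2*16 + 9 = 41, q_4 = 2*7 + 4 = 18.
q_4 = 18 > 9, so the last convergent with denominator <= 9 is p_3/q_3 = 16/7.
The closest fraction with denominator <= 9 is either p_3/q_3 or the intermediate fraction (k*p_3 + p_2)/(k*q_3 + q_2) with the largest k >= 1 whose denominator stays <= 9; these approach x as k grows, and every other convergent or intermediate fraction in range is farther away.
Largest k: floor((9 - q_2)/q_3) = floor((9 - 4)/7) = 0.
Since k = 0, no intermediate fraction beyond p_3/q_3 has denominator <= 9, so the convergent 16/7 is the closest (its error is |41*7 - 16*18|/(18*7) = 1/126).

16/7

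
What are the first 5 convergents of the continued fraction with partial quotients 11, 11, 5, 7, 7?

11/1, 122/11, 621/56, 4469/403, 31904/2877

Using the convergent recurrence p_i = a_i*p_{i-1} + p_{i-2}, q_i = a_i*q_{i-1} + q_{i-2} with p_{-2}=0, p_{-1}=1, q_{-2}=1, q_{-1}=0:
  i=0: a_0=11, p_0 = 11*1 + 0 = 11, q_0 = 11*0 + 1 = 1.
  i=1: a_1=11, p_1 = 11*11 + 1 = 122, q_1 = 11*1 + 0 = 11.
  i=2: a_2=5, p_2 = 5*122 + 11 = 621, q_2 = 5*11 + 1 = 56.
  i=3: a_3=7, p_3 = 7*621 + 122 = 4469, q_3 = 7*56 + 11 = 403.
  i=4: a_4=7, p_4 = 7*4469 + 621 = 31904, q_4 = 7*403 + 56 = 2877.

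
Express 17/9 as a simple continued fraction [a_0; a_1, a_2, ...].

Run the Euclidean algorithm on 17 and 9; the successive quotients are the partial quotients a_0, a_1, ... (each step inverts the fractional part left over by the previous one):
  17 = 1*9 + 8, so a_0 = 1.
  9 = 1*8 + 1, so a_1 = 1.
  8 = 8*1 + 0, so a_2 = 8.
The remainder reaches 0 after 3 divisions, so the expansion has 3 partial quotients, read off in order.

[1; 1, 8]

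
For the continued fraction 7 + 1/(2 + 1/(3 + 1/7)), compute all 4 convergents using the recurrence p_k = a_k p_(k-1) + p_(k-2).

7/1, 15/2, 52/7, 379/51

Using the convergent recurrence p_i = a_i*p_{i-1} + p_{i-2}, q_i = a_i*q_{i-1} + q_{i-2} with p_{-2}=0, p_{-1}=1, q_{-2}=1, q_{-1}=0:
  i=0: a_0=7, p_0 = 7*1 + 0 = 7, q_0 = 7*0 + 1 = 1.
  i=1: a_1=2, p_1 = 2*7 + 1 = 15, q_1 = 2*1 + 0 = 2.
  i=2: a_2=3, p_2 = 3*15 + 7 = 52, q_2 = 3*2 + 1 = 7.
  i=3: a_3=7, p_3 = 7*52 + 15 = 379, q_3 = 7*7 + 2 = 51.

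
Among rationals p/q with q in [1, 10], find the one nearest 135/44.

Expand x = 135/44 as a continued fraction with the Euclidean algorithm:
  135 = 3*44 + 3, so a_0 = 3.
  44 = 14*3 + 2, so a_1 = 14.
  3 = 1*2 + 1, so a_2 = 1.
  2 = 2*1 + 0, so a_3 = 2.
so x = [3; 14, 1, 2].
Convergents (p_i = a_i*p_{i-1} + p_{i-2}, q_i = a_i*q_{i-1} + q_{i-2} with p_{-2}=0, p_{-1}=1, q_{-2}=1, q_{-1}=0), until the denominator exceeds 10:
  i=0: a_0=3, p_0 = 3*1 + 0 = 3, q_0 = 3*0 + 1 = 1.
  i=1: a_1=14, p_1 = 14*3 + 1 = 43, q_1 = 14*1 + 0 = 14.
q_1 = 14 > 10, so the last convergent with denominator <= 10 is p_0/q_0 = 3/1.
The closest fraction with denominator <= 10 is either p_0/q_0 or the intermediate fraction (k*p_0 + p_{-1})/(k*q_0 + q_{-1}) with the largest k >= 1 whose denominator stays <= 10; these approach x as k grows, and every other convergent or intermediate fraction in range is farther away.
Largest k: floor((10 - q_{-1})/q_0) = floor((10 - 0)/1) = 10 (using the seeds p_{-1} = 1, q_{-1} = 0).
That gives (10*3 + 1)/(10*1 + 0) = 31/10.
Compare the errors: |x - 3/1| = |135*1 - 3*44|/(44*1) = 3/44, and |x - 31/10| = |135*10 - 31*44|/(44*10) = 14/440.
Cross-multiplying, 14*44 = 616 < 1320 = 3*440, so 14/440 is smaller: the intermediate fraction 31/10 is closer to x than 3/1.

31/10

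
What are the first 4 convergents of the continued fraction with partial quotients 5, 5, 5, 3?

Using the convergent recurrence p_i = a_i*p_{i-1} + p_{i-2}, q_i = a_i*q_{i-1} + q_{i-2} with p_{-2}=0, p_{-1}=1, q_{-2}=1, q_{-1}=0:
  i=0: a_0=5, p_0 = 5*1 + 0 = 5, q_0 = 5*0 + 1 = 1.
  i=1: a_1=5, p_1 = 5*5 + 1 = 26, q_1 = 5*1 + 0 = 5.
  i=2: a_2=5, p_2 = 5*26 + 5 = 135, q_2 = 5*5 + 1 = 26.
  i=3: a_3=3, p_3 = 3*135 + 26 = 431, q_3 = 3*26 + 5 = 83.

5/1, 26/5, 135/26, 431/83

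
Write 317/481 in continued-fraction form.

Run the Euclidean algorithm on 317 and 481; the successive quotients are the partial quotients a_0, a_1, ... (each step inverts the fractional part left over by the previous one):
  317 = 0*481 + 317, so a_0 = 0.
  481 = 1*317 + 164, so a_1 = 1.
  317 = 1*164 + 153, so a_2 = 1.
  164 = 1*153 + 11, so a_3 = 1.
  153 = 13*11 + 10, so a_4 = 13.
  11 = 1*10 + 1, so a_5 = 1.
  10 = 10*1 + 0, so a_6 = 10.
The remainder reaches 0 after 7 divisions, so the expansion has 7 partial quotients, read off in order.

[0; 1, 1, 1, 13, 1, 10]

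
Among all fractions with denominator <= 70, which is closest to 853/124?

Expand x = 853/124 as a continued fraction with the Euclidean algorithm:
  853 = 6*124 + 109, so a_0 = 6.
  124 = 1*109 + 15, so a_1 = 1.
  109 = 7*15 + 4, so a_2 = 7.
  15 = 3*4 + 3, so a_3 = 3.
  4 = 1*3 + 1, so a_4 = 1.
  3 = 3*1 + 0, so a_5 = 3.
so x = [6; 1, 7, 3, 1, 3].
Convergents (p_i = a_i*p_{i-1} + p_{i-2}, q_i = a_i*q_{i-1} + q_{i-2} with p_{-2}=0, p_{-1}=1, q_{-2}=1, q_{-1}=0), until the denominator exceeds 70:
  i=0: a_0=6, p_0 = 6*1 + 0 = 6, q_0 = 6*0 + 1 = 1.
  i=1: a_1=1, p_1 = 1*6 + 1 = 7, q_1 = 1*1 + 0 = 1.
  i=2: a_2=7, p_2 = 7*7 + 6 = 55, q_2 = 7*1 + 1 = 8.
  i=3: a_3=3, p_3 = 3*55 + 7 = 172, q_3 = 3*8 + 1 = 25.
  i=4: a_4=1, p_4 = 1*172 + 55 = 227, q_4 = 1*25 + 8 = 33.
  i=5: a_5=3, p_5 = 3*227 + 172 = 853, q_5 = 3*33 + 25 = 124.
q_5 = 124 > 70, so the last convergent with denominator <= 70 is p_4/q_4 = 227/33.
The closest fraction with denominator <= 70 is either p_4/q_4 or the intermediate fraction (k*p_4 + p_3)/(k*q_4 + q_3) with the largest k >= 1 whose denominator stays <= 70; these approach x as k grows, and every other convergent or intermediate fraction in range is farther away.
Largest k: floor((70 - q_3)/q_4) = floor((70 - 25)/33) = 1.
That gives (1*227 + 172)/(1*33 + 25) = 399/58.
Compare the errors: |x - 227/33| = |853*33 - 227*124|/(124*33) = 1/4092, and |x - 399/58| = |853*58 - 399*124|/(124*58) = 2/7192.
Cross-multiplying, 1*7192 = 7192 < 8184 = 2*4092, so 1/4092 is smaller: the convergent 227/33 is closer to x than 399/58.

227/33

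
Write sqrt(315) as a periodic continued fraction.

[17; (1, 2, 1, 34)]

Write x_i = (sqrt(315) + m_i)/d_i with (m_0, d_0) = (0, 1). a_0 = floor(sqrt(315)) = 17, since 17^2 = 289 <= 315 < 324 = 18^2.
Iterate m_{i+1} = d_i*a_i - m_i, d_{i+1} = (315 - m_{i+1}^2)/d_i, a_{i+1} = floor((a_0 + m_{i+1})/d_{i+1}):
  m_1 = 1*17 - 0 = 17, d_1 = (315 - 17^2)/1 = 26/1 = 26, a_1 = floor((17 + 17)/26) = 1.
  m_2 = 26*1 - 17 = 9, d_2 = (315 - 9^2)/26 = 234/26 = 9, a_2 = floor((17 + 9)/9) = 2.
  m_3 = 9*2 - 9 = 9, d_3 = (315 - 9^2)/9 = 234/9 = 26, a_3 = floor((17 + 9)/26) = 1.
  m_4 = 26*1 - 9 = 17, d_4 = (315 - 17^2)/26 = 26/26 = 1, a_4 = floor((17 + 17)/1) = 34.
  m_5 = 1*34 - 17 = 17, d_5 = (315 - 17^2)/1 = 26/1 = 26: (m_5, d_5) = (m_1, d_1) = (17, 26), so from here the quotients repeat a_1, ..., a_4; the period length is 4.
Hence the expansion of sqrt(315) is a_0 = 17 followed by the repeating block 1, 2, 1, 34 (period 4).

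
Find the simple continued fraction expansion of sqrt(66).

[8; (8, 16)]

Write x_i = (sqrt(66) + m_i)/d_i with (m_0, d_0) = (0, 1). a_0 = floor(sqrt(66)) = 8, since 8^2 = 64 <= 66 < 81 = 9^2.
Iterate m_{i+1} = d_i*a_i - m_i, d_{i+1} = (66 - m_{i+1}^2)/d_i, a_{i+1} = floor((a_0 + m_{i+1})/d_{i+1}):
  m_1 = 1*8 - 0 = 8, d_1 = (66 - 8^2)/1 = 2/1 = 2, a_1 = floor((8 + 8)/2) = 8.
  m_2 = 2*8 - 8 = 8, d_2 = (66 - 8^2)/2 = 2/2 = 1, a_2 = floor((8 + 8)/1) = 16.
  m_3 = 1*16 - 8 = 8, d_3 = (66 - 8^2)/1 = 2/1 = 2: (m_3, d_3) = (m_1, d_1) = (8, 2), so from here the quotients repeat a_1, a_2; the period length is 2.
Hence the expansion of sqrt(66) is a_0 = 8 followed by the repeating block 8, 16 (period 2).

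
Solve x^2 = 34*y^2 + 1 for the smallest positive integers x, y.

First expand sqrt(34) as a continued fraction. With x_i = (sqrt(34) + m_i)/d_i and (m_0, d_0) = (0, 1): a_0 = floor(sqrt(34)) = 5, since 5^2 = 25 <= 34 < 36 = 6^2.
Iterate m_{i+1} = d_i*a_i - m_i, d_{i+1} = (34 - m_{i+1}^2)/d_i, a_{i+1} = floor((a_0 + m_{i+1})/d_{i+1}):
  m_1 = 1*5 - 0 = 5, d_1 = (34 - 5^2)/1 = 9/1 = 9, a_1 = floor((5 + 5)/9) = 1.
  m_2 = 9*1 - 5 = 4, d_2 = (34 - 4^2)/9 = 18/9 = 2, a_2 = floor((5 + 4)/2) = 4.
  m_3 = 2*4 - 4 = 4, d_3 = (34 - 4^2)/2 = 18/2 = 9, a_3 = floor((5 + 4)/9) = 1.
  m_4 = 9*1 - 4 = 5, d_4 = (34 - 5^2)/9 = 9/9 = 1, a_4 = floor((5 + 5)/1) = 10.
  m_5 = 1*10 - 5 = 5, d_5 = (34 - 5^2)/1 = 9/1 = 9: (m_5, d_5) = (m_1, d_1) = (5, 9), so from here the quotients repeat a_1, ..., a_4; the period length is 4.
So sqrt(34) = [5; (1, 4, 1, 10)] with period length k = 4.
k is even, so the fundamental solution of x^2 - 34y^2 = 1 is (p_{k-1}, q_{k-1}) = (p_3, q_3); compute convergents through index 3.
Convergents (p_i = a_i*p_{i-1} + p_{i-2}, q_i = a_i*q_{i-1} + q_{i-2} with p_{-2}=0, p_{-1}=1, q_{-2}=1, q_{-1}=0):
  i=0: a_0=5, p_0 = 5*1 + 0 = 5, q_0 = 5*0 + 1 = 1.
  i=1: a_1=1, p_1 = 1*5 + 1 = 6, q_1 = 1*1 + 0 = 1.
  i=2: a_2=4, p_2 = 4*6 + 5 = 29, q_2 = 4*1 + 1 = 5.
  i=3: a_3=1, p_3 = 1*29 + 6 = 35, q_3 = 1*5 + 1 = 6.
Check: 35^2 - 34*6^2 = 1225 - 1224 = 1, so (x, y) = (35, 6) solves the equation, and by the theorem it is the least positive solution.

(x, y) = (35, 6)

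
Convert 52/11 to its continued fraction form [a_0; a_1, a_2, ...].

Run the Euclidean algorithm on 52 and 11; the successive quotients are the partial quotients a_0, a_1, ... (each step inverts the fractional part left over by the previous one):
  52 = 4*11 + 8, so a_0 = 4.
  11 = 1*8 + 3, so a_1 = 1.
  8 = 2*3 + 2, so a_2 = 2.
  3 = 1*2 + 1, so a_3 = 1.
  2 = 2*1 + 0, so a_4 = 2.
The remainder reaches 0 after 5 divisions, so the expansion has 5 partial quotients, read off in order.

[4; 1, 2, 1, 2]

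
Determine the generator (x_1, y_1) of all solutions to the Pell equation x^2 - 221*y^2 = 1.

(x, y) = (1665, 112)

First expand sqrt(221) as a continued fraction. With x_i = (sqrt(221) + m_i)/d_i and (m_0, d_0) = (0, 1): a_0 = floor(sqrt(221)) = 14, since 14^2 = 196 <= 221 < 225 = 15^2.
Iterate m_{i+1} = d_i*a_i - m_i, d_{i+1} = (221 - m_{i+1}^2)/d_i, a_{i+1} = floor((a_0 + m_{i+1})/d_{i+1}):
  m_1 = 1*14 - 0 = 14, d_1 = (221 - 14^2)/1 = 25/1 = 25, a_1 = floor((14 + 14)/25) = 1.
  m_2 = 25*1 - 14 = 11, d_2 = (221 - 11^2)/25 = 100/25 = 4, a_2 = floor((14 + 11)/4) = 6.
  m_3 = 4*6 - 11 = 13, d_3 = (221 - 13^2)/4 = 52/4 = 13, a_3 = floor((14 + 13)/13) = 2.
  m_4 = 13*2 - 13 = 13, d_4 = (221 - 13^2)/13 = 52/13 = 4, a_4 = floor((14 + 13)/4) = 6.
  m_5 = 4*6 - 13 = 11, d_5 = (221 - 11^2)/4 = 100/4 = 25, a_5 = floor((14 + 11)/25) = 1.
  m_6 = 25*1 - 11 = 14, d_6 = (221 - 14^2)/25 = 25/25 = 1, a_6 = floor((14 + 14)/1) = 28.
  m_7 = 1*28 - 14 = 14, d_7 = (221 - 14^2)/1 = 25/1 = 25: (m_7, d_7) = (m_1, d_1) = (14, 25), so from here the quotients repeat a_1, ..., a_6; the period length is 6.
So sqrt(221) = [14; (1, 6, 2, 6, 1, 28)] with period length k = 6.
k is even, so the fundamental solution of x^2 - 221y^2 = 1 is (p_{k-1}, q_{k-1}) = (p_5, q_5); compute convergents through index 5.
Convergents (p_i = a_i*p_{i-1} + p_{i-2}, q_i = a_i*q_{i-1} + q_{i-2} with p_{-2}=0, p_{-1}=1, q_{-2}=1, q_{-1}=0):
  i=0: a_0=14, p_0 = 14*1 + 0 = 14, q_0 = 14*0 + 1 = 1.
  i=1: a_1=1, p_1 = 1*14 + 1 = 15, q_1 = 1*1 + 0 = 1.
  i=2: a_2=6, p_2 = 6*15 + 14 = 104, q_2 = 6*1 + 1 = 7.
  i=3: a_3=2, p_3 = 2*104 + 15 = 223, q_3 = 2*7 + 1 = 15.
  i=4: a_4=6, p_4 = 6*223 + 104 = 1442, q_4 = 6*15 + 7 = 97.
  i=5: a_5=1, p_5 = 1*1442 + 223 = 1665, q_5 = 1*97 + 15 = 112.
Check: 1665^2 - 221*112^2 = 2772225 - 2772224 = 1, so (x, y) = (1665, 112) solves the equation, and by the theorem it is the least positive solution.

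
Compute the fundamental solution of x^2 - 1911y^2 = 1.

(x, y) = (62425, 1428)

First expand sqrt(1911) as a continued fraction. With x_i = (sqrt(1911) + m_i)/d_i and (m_0, d_0) = (0, 1): a_0 = floor(sqrt(1911)) = 43, since 43^2 = 1849 <= 1911 < 1936 = 44^2.
Iterate m_{i+1} = d_i*a_i - m_i, d_{i+1} = (1911 - m_{i+1}^2)/d_i, a_{i+1} = floor((a_0 + m_{i+1})/d_{i+1}):
  m_1 = 1*43 - 0 = 43, d_1 = (1911 - 43^2)/1 = 62/1 = 62, a_1 = floor((43 + 43)/62) = 1.
  m_2 = 62*1 - 43 = 19, d_2 = (1911 - 19^2)/62 = 1550/62 = 25, a_2 = floor((43 + 19)/25) = 2.
  m_3 = 25*2 - 19 = 31, d_3 = (1911 - 31^2)/25 = 950/25 = 38, a_3 = floor((43 + 31)/38) = 1.
  m_4 = 38*1 - 31 = 7, d_4 = (1911 - 7^2)/38 = 1862/38 = 49, a_4 = floor((43 + 7)/49) = 1.
  m_5 = 49*1 - 7 = 42, d_5 = (1911 - 42^2)/49 = 147/49 = 3, a_5 = floor((43 + 42)/3) = 28.
  m_6 = 3*28 - 42 = 42, d_6 = (1911 - 42^2)/3 = 147/3 = 49, a_6 = floor((43 + 42)/49) = 1.
  m_7 = 49*1 - 42 = 7, d_7 = (1911 - 7^2)/49 = 1862/49 = 38, a_7 = floor((43 + 7)/38) = 1.
  m_8 = 38*1 - 7 = 31, d_8 = (1911 - 31^2)/38 = 950/38 = 25, a_8 = floor((43 + 31)/25) = 2.
  m_9 = 25*2 - 31 = 19, d_9 = (1911 - 19^2)/25 = 1550/25 = 62, a_9 = floor((43 + 19)/62) = 1.
  m_10 = 62*1 - 19 = 43, d_10 = (1911 - 43^2)/62 = 62/62 = 1, a_10 = floor((43 + 43)/1) = 86.
  m_11 = 1*86 - 43 = 43, d_11 = (1911 - 43^2)/1 = 62/1 = 62: (m_11, d_11) = (m_1, d_1) = (43, 62), so from here the quotients repeat a_1, ..., a_10; the period length is 10.
So sqrt(1911) = [43; (1, 2, 1, 1, 28, 1, 1, 2, 1, 86)] with period length k = 10.
k is even, so the fundamental solution of x^2 - 1911y^2 = 1 is (p_{k-1}, q_{k-1}) = (p_9, q_9); compute convergents through index 9.
Convergents (p_i = a_i*p_{i-1} + p_{i-2}, q_i = a_i*q_{i-1} + q_{i-2} with p_{-2}=0, p_{-1}=1, q_{-2}=1, q_{-1}=0):
  i=0: a_0=43, p_0 = 43*1 + 0 = 43, q_0 = 43*0 + 1 = 1.
  i=1: a_1=1, p_1 = 1*43 + 1 = 44, q_1 = 1*1 + 0 = 1.
  i=2: a_2=2, p_2 = 2*44 + 43 = 131, q_2 = 2*1 + 1 = 3.
  i=3: a_3=1, p_3 = 1*131 + 44 = 175, q_3 = 1*3 + 1 = 4.
  i=4: a_4=1, p_4 = 1*175 + 131 = 306, q_4 = 1*4 + 3 = 7.
  i=5: a_5=28, p_5 = 28*306 + 175 = 8743, q_5 = 28*7 + 4 = 200.
  i=6: a_6=1, p_6 = 1*8743 + 306 = 9049, q_6 = 1*200 + 7 = 207.
  i=7: a_7=1, p_7 = 1*9049 + 8743 = 17792, q_7 = 1*207 + 200 = 407.
  i=8: a_8=2, p_8 = 2*17792 + 9049 = 44633, q_8 = 2*407 + 207 = 1021.
  i=9: a_9=1, p_9 = 1*44633 + 17792 = 62425, q_9 = 1*1021 + 407 = 1428.
Check: 62425^2 - 1911*1428^2 = 3896880625 - 3896880624 = 1, so (x, y) = (62425, 1428) solves the equation, and by the theorem it is the least positive solution.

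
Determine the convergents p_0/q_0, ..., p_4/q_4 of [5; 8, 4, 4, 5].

5/1, 41/8, 169/33, 717/140, 3754/733

Using the convergent recurrence p_i = a_i*p_{i-1} + p_{i-2}, q_i = a_i*q_{i-1} + q_{i-2} with p_{-2}=0, p_{-1}=1, q_{-2}=1, q_{-1}=0:
  i=0: a_0=5, p_0 = 5*1 + 0 = 5, q_0 = 5*0 + 1 = 1.
  i=1: a_1=8, p_1 = 8*5 + 1 = 41, q_1 = 8*1 + 0 = 8.
  i=2: a_2=4, p_2 = 4*41 + 5 = 169, q_2 = 4*8 + 1 = 33.
  i=3: a_3=4, p_3 = 4*169 + 41 = 717, q_3 = 4*33 + 8 = 140.
  i=4: a_4=5, p_4 = 5*717 + 169 = 3754, q_4 = 5*140 + 33 = 733.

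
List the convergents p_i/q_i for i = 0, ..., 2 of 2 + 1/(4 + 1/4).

2/1, 9/4, 38/17

Using the convergent recurrence p_i = a_i*p_{i-1} + p_{i-2}, q_i = a_i*q_{i-1} + q_{i-2} with p_{-2}=0, p_{-1}=1, q_{-2}=1, q_{-1}=0:
  i=0: a_0=2, p_0 = 2*1 + 0 = 2, q_0 = 2*0 + 1 = 1.
  i=1: a_1=4, p_1 = 4*2 + 1 = 9, q_1 = 4*1 + 0 = 4.
  i=2: a_2=4, p_2 = 4*9 + 2 = 38, q_2 = 4*4 + 1 = 17.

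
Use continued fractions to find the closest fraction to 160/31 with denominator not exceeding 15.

Expand x = 160/31 as a continued fraction with the Euclidean algorithm:
  160 = 5*31 + 5, so a_0 = 5.
  31 = 6*5 + 1, so a_1 = 6.
  5 = 5*1 + 0, so a_2 = 5.
so x = [5; 6, 5].
Convergents (p_i = a_i*p_{i-1} + p_{i-2}, q_i = a_i*q_{i-1} + q_{i-2} with p_{-2}=0, p_{-1}=1, q_{-2}=1, q_{-1}=0), until the denominator exceeds 15:
  i=0: a_0=5, p_0 = 5*1 + 0 = 5, q_0 = 5*0 + 1 = 1.
  i=1: a_1=6, p_1 = 6*5 + 1 = 31, q_1 = 6*1 + 0 = 6.
  i=2: a_2=5, p_2 = 5*31 + 5 = 160, q_2 = 5*6 + 1 = 31.
q_2 = 31 > 15, so the last convergent with denominator <= 15 is p_1/q_1 = 31/6.
The closest fraction with denominator <= 15 is either p_1/q_1 or the intermediate fraction (k*p_1 + p_0)/(k*q_1 + q_0) with the largest k >= 1 whose denominator stays <= 15; these approach x as k grows, and every other convergent or intermediate fraction in range is farther away.
Largest k: floor((15 - q_0)/q_1) = floor((15 - 1)/6) = 2.
That gives (2*31 + 5)/(2*6 + 1) = 67/13.
Compare the errors: |x - 31/6| = |160*6 - 31*31|/(31*6) = 1/186, and |x - 67/13| = |160*13 - 67*31|/(31*13) = 3/403.
Cross-multiplying, 1*403 = 403 < 558 = 3*186, so 1/186 is smaller: the convergent 31/6 is closer to x than 67/13.

31/6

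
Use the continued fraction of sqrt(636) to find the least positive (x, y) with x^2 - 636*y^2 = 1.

First expand sqrt(636) as a continued fraction. With x_i = (sqrt(636) + m_i)/d_i and (m_0, d_0) = (0, 1): a_0 = floor(sqrt(636)) = 25, since 25^2 = 625 <= 636 < 676 = 26^2.
Iterate m_{i+1} = d_i*a_i - m_i, d_{i+1} = (636 - m_{i+1}^2)/d_i, a_{i+1} = floor((a_0 + m_{i+1})/d_{i+1}):
  m_1 = 1*25 - 0 = 25, d_1 = (636 - 25^2)/1 = 11/1 = 11, a_1 = floor((25 + 25)/11) = 4.
  m_2 = 11*4 - 25 = 19, d_2 = (636 - 19^2)/11 = 275/11 = 25, a_2 = floor((25 + 19)/25) = 1.
  m_3 = 25*1 - 19 = 6, d_3 = (636 - 6^2)/25 = 600/25 = 24, a_3 = floor((25 + 6)/24) = 1.
  m_4 = 24*1 - 6 = 18, d_4 = (636 - 18^2)/24 = 312/24 = 13, a_4 = floor((25 + 18)/13) = 3.
  m_5 = 13*3 - 18 = 21, d_5 = (636 - 21^2)/13 = 195/13 = 15, a_5 = floor((25 + 21)/15) = 3.
  m_6 = 15*3 - 21 = 24, d_6 = (636 - 24^2)/15 = 60/15 = 4, a_6 = floor((25 + 24)/4) = 12.
  m_7 = 4*12 - 24 = 24, d_7 = (636 - 24^2)/4 = 60/4 = 15, a_7 = floor((25 + 24)/15) = 3.
  m_8 = 15*3 - 24 = 21, d_8 = (636 - 21^2)/15 = 195/15 = 13, a_8 = floor((25 + 21)/13) = 3.
  m_9 = 13*3 - 21 = 18, d_9 = (636 - 18^2)/13 = 312/13 = 24, a_9 = floor((25 + 18)/24) = 1.
  m_10 = 24*1 - 18 = 6, d_10 = (636 - 6^2)/24 = 600/24 = 25, a_10 = floor((25 + 6)/25) = 1.
  m_11 = 25*1 - 6 = 19, d_11 = (636 - 19^2)/25 = 275/25 = 11, a_11 = floor((25 + 19)/11) = 4.
  m_12 = 11*4 - 19 = 25, d_12 = (636 - 25^2)/11 = 11/11 = 1, a_12 = floor((25 + 25)/1) = 50.
  m_13 = 1*50 - 25 = 25, d_13 = (636 - 25^2)/1 = 11/1 = 11: (m_13, d_13) = (m_1, d_1) = (25, 11), so from here the quotients repeat a_1, ..., a_12; the period length is 12.
So sqrt(636) = [25; (4, 1, 1, 3, 3, 12, 3, 3, 1, 1, 4, 50)] with period length k = 12.
k is even, so the fundamental solution of x^2 - 636y^2 = 1 is (p_{k-1}, q_{k-1}) = (p_11, q_11); compute convergents through index 11.
Convergents (p_i = a_i*p_{i-1} + p_{i-2}, q_i = a_i*q_{i-1} + q_{i-2} with p_{-2}=0, p_{-1}=1, q_{-2}=1, q_{-1}=0):
  i=0: a_0=25, p_0 = 25*1 + 0 = 25, q_0 = 25*0 + 1 = 1.
  i=1: a_1=4, p_1 = 4*25 + 1 = 101, q_1 = 4*1 + 0 = 4.
  i=2: a_2=1, p_2 = 1*101 + 25 = 126, q_2 = 1*4 + 1 = 5.
  i=3: a_3=1, p_3 = 1*126 + 101 = 227, q_3 = 1*5 + 4 = 9.
  i=4: a_4=3, p_4 = 3*227 + 126 = 807, q_4 = 3*9 + 5 = 32.
  i=5: a_5=3, p_5 = 3*807 + 227 = 2648, q_5 = 3*32 + 9 = 105.
  i=6: a_6=12, p_6 = 12*2648 + 807 = 32583, q_6 = 12*105 + 32 = 1292.
  i=7: a_7=3, p_7 = 3*32583 + 2648 = 100397, q_7 = 3*1292 + 105 = 3981.
  i=8: a_8=3, p_8 = 3*100397 + 32583 = 333774, q_8 = 3*3981 + 1292 = 13235.
  i=9: a_9=1, p_9 = 1*333774 + 100397 = 434171, q_9 = 1*13235 + 3981 = 17216.
  i=10: a_10=1, p_10 = 1*434171 + 333774 = 767945, q_10 = 1*17216 + 13235 = 30451.
  i=11: a_11=4, p_11 = 4*767945 + 434171 = 3505951, q_11 = 4*30451 + 17216 = 139020.
Check: 3505951^2 - 636*139020^2 = 12291692414401 - 12291692414400 = 1, so (x, y) = (3505951, 139020) solves the equation, and by the theorem it is the least positive solution.

(x, y) = (3505951, 139020)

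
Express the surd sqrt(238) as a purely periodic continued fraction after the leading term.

Write x_i = (sqrt(238) + m_i)/d_i with (m_0, d_0) = (0, 1). a_0 = floor(sqrt(238)) = 15, since 15^2 = 225 <= 238 < 256 = 16^2.
Iterate m_{i+1} = d_i*a_i - m_i, d_{i+1} = (238 - m_{i+1}^2)/d_i, a_{i+1} = floor((a_0 + m_{i+1})/d_{i+1}):
  m_1 = 1*15 - 0 = 15, d_1 = (238 - 15^2)/1 = 13/1 = 13, a_1 = floor((15 + 15)/13) = 2.
  m_2 = 13*2 - 15 = 11, d_2 = (238 - 11^2)/13 = 117/13 = 9, a_2 = floor((15 + 11)/9) = 2.
  m_3 = 9*2 - 11 = 7, d_3 = (238 - 7^2)/9 = 189/9 = 21, a_3 = floor((15 + 7)/21) = 1.
  m_4 = 21*1 - 7 = 14, d_4 = (238 - 14^2)/21 = 42/21 = 2, a_4 = floor((15 + 14)/2) = 14.
  m_5 = 2*14 - 14 = 14, d_5 = (238 - 14^2)/2 = 42/2 = 21, a_5 = floor((15 + 14)/21) = 1.
  m_6 = 21*1 - 14 = 7, d_6 = (238 - 7^2)/21 = 189/21 = 9, a_6 = floor((15 + 7)/9) = 2.
  m_7 = 9*2 - 7 = 11, d_7 = (238 - 11^2)/9 = 117/9 = 13, a_7 = floor((15 + 11)/13) = 2.
  m_8 = 13*2 - 11 = 15, d_8 = (238 - 15^2)/13 = 13/13 = 1, a_8 = floor((15 + 15)/1) = 30.
  m_9 = 1*30 - 15 = 15, d_9 = (238 - 15^2)/1 = 13/1 = 13: (m_9, d_9) = (m_1, d_1) = (15, 13), so from here the quotients repeat a_1, ..., a_8; the period length is 8.
Hence the expansion of sqrt(238) is a_0 = 15 followed by the repeating block 2, 2, 1, 14, 1, 2, 2, 30 (period 8).

[15; (2, 2, 1, 14, 1, 2, 2, 30)]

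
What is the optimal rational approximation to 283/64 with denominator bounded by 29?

84/19

Expand x = 283/64 as a continued fraction with the Euclidean algorithm:
  283 = 4*64 + 27, so a_0 = 4.
  64 = 2*27 + 10, so a_1 = 2.
  27 = 2*10 + 7, so a_2 = 2.
  10 = 1*7 + 3, so a_3 = 1.
  7 = 2*3 + 1, so a_4 = 2.
  3 = 3*1 + 0, so a_5 = 3.
so x = [4; 2, 2, 1, 2, 3].
Convergents (p_i = a_i*p_{i-1} + p_{i-2}, q_i = a_i*q_{i-1} + q_{i-2} with p_{-2}=0, p_{-1}=1, q_{-2}=1, q_{-1}=0), until the denominator exceeds 29:
  i=0: a_0=4, p_0 = 4*1 + 0 = 4, q_0 = 4*0 + 1 = 1.
  i=1: a_1=2, p_1 = 2*4 + 1 = 9, q_1 = 2*1 + 0 = 2.
  i=2: a_2=2, p_2 = 2*9 + 4 = 22, q_2 = 2*2 + 1 = 5.
  i=3: a_3=1, p_3 = 1*22 + 9 = 31, q_3 = 1*5 + 2 = 7.
  i=4: a_4=2, p_4 = 2*31 + 22 = 84, q_4 = 2*7 + 5 = 19.
  i=5: a_5=3, p_5 = 3*84 + 31 = 283, q_5 = 3*19 + 7 = 64.
q_5 = 64 > 29, so the last convergent with denominator <= 29 is p_4/q_4 = 84/19.
The closest fraction with denominator <= 29 is either p_4/q_4 or the intermediate fraction (k*p_4 + p_3)/(k*q_4 + q_3) with the largest k >= 1 whose denominator stays <= 29; these approach x as k grows, and every other convergent or intermediate fraction in range is farther away.
Largest k: floor((29 - q_3)/q_4) = floor((29 - 7)/19) = 1.
That gives (1*84 + 31)/(1*19 + 7) = 115/26.
Compare the errors: |x - 84/19| = |283*19 - 84*64|/(64*19) = 1/1216, and |x - 115/26| = |283*26 - 115*64|/(64*26) = 2/1664.
Cross-multiplying, 1*1664 = 1664 < 2432 = 2*1216, so 1/1216 is smaller: the convergent 84/19 is closer to x than 115/26.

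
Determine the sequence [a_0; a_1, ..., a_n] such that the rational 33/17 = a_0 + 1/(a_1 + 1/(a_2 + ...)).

[1; 1, 16]

Run the Euclidean algorithm on 33 and 17; the successive quotients are the partial quotients a_0, a_1, ... (each step inverts the fractional part left over by the previous one):
  33 = 1*17 + 16, so a_0 = 1.
  17 = 1*16 + 1, so a_1 = 1.
  16 = 16*1 + 0, so a_2 = 16.
The remainder reaches 0 after 3 divisions, so the expansion has 3 partial quotients, read off in order.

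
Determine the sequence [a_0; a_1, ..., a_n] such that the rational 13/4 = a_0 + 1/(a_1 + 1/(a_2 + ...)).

[3; 4]

Run the Euclidean algorithm on 13 and 4; the successive quotients are the partial quotients a_0, a_1, ... (each step inverts the fractional part left over by the previous one):
  13 = 3*4 + 1, so a_0 = 3.
  4 = 4*1 + 0, so a_1 = 4.
The remainder reaches 0 after 2 divisions, so the expansion has 2 partial quotients, read off in order.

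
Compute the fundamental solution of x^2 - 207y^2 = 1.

(x, y) = (1151, 80)

First expand sqrt(207) as a continued fraction. With x_i = (sqrt(207) + m_i)/d_i and (m_0, d_0) = (0, 1): a_0 = floor(sqrt(207)) = 14, since 14^2 = 196 <= 207 < 225 = 15^2.
Iterate m_{i+1} = d_i*a_i - m_i, d_{i+1} = (207 - m_{i+1}^2)/d_i, a_{i+1} = floor((a_0 + m_{i+1})/d_{i+1}):
  m_1 = 1*14 - 0 = 14, d_1 = (207 - 14^2)/1 = 11/1 = 11, a_1 = floor((14 + 14)/11) = 2.
  m_2 = 11*2 - 14 = 8, d_2 = (207 - 8^2)/11 = 143/11 = 13, a_2 = floor((14 + 8)/13) = 1.
  m_3 = 13*1 - 8 = 5, d_3 = (207 - 5^2)/13 = 182/13 = 14, a_3 = floor((14 + 5)/14) = 1.
  m_4 = 14*1 - 5 = 9, d_4 = (207 - 9^2)/14 = 126/14 = 9, a_4 = floor((14 + 9)/9) = 2.
  m_5 = 9*2 - 9 = 9, d_5 = (207 - 9^2)/9 = 126/9 = 14, a_5 = floor((14 + 9)/14) = 1.
  m_6 = 14*1 - 9 = 5, d_6 = (207 - 5^2)/14 = 182/14 = 13, a_6 = floor((14 + 5)/13) = 1.
  m_7 = 13*1 - 5 = 8, d_7 = (207 - 8^2)/13 = 143/13 = 11, a_7 = floor((14 + 8)/11) = 2.
  m_8 = 11*2 - 8 = 14, d_8 = (207 - 14^2)/11 = 11/11 = 1, a_8 = floor((14 + 14)/1) = 28.
  m_9 = 1*28 - 14 = 14, d_9 = (207 - 14^2)/1 = 11/1 = 11: (m_9, d_9) = (m_1, d_1) = (14, 11), so from here the quotients repeat a_1, ..., a_8; the period length is 8.
So sqrt(207) = [14; (2, 1, 1, 2, 1, 1, 2, 28)] with period length k = 8.
k is even, so the fundamental solution of x^2 - 207y^2 = 1 is (p_{k-1}, q_{k-1}) = (p_7, q_7); compute convergents through index 7.
Convergents (p_i = a_i*p_{i-1} + p_{i-2}, q_i = a_i*q_{i-1} + q_{i-2} with p_{-2}=0, p_{-1}=1, q_{-2}=1, q_{-1}=0):
  i=0: a_0=14, p_0 = 14*1 + 0 = 14, q_0 = 14*0 + 1 = 1.
  i=1: a_1=2, p_1 = 2*14 + 1 = 29, q_1 = 2*1 + 0 = 2.
  i=2: a_2=1, p_2 = 1*29 + 14 = 43, q_2 = 1*2 + 1 = 3.
  i=3: a_3=1, p_3 = 1*43 + 29 = 72, q_3 = 1*3 + 2 = 5.
  i=4: a_4=2, p_4 = 2*72 + 43 = 187, q_4 = 2*5 + 3 = 13.
  i=5: a_5=1, p_5 = 1*187 + 72 = 259, q_5 = 1*13 + 5 = 18.
  i=6: a_6=1, p_6 = 1*259 + 187 = 446, q_6 = 1*18 + 13 = 31.
  i=7: a_7=2, p_7 = 2*446 + 259 = 1151, q_7 = 2*31 + 18 = 80.
Check: 1151^2 - 207*80^2 = 1324801 - 1324800 = 1, so (x, y) = (1151, 80) solves the equation, and by the theorem it is the least positive solution.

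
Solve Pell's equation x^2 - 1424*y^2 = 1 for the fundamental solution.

(x, y) = (500001, 13250)

First expand sqrt(1424) as a continued fraction. With x_i = (sqrt(1424) + m_i)/d_i and (m_0, d_0) = (0, 1): a_0 = floor(sqrt(1424)) = 37, since 37^2 = 1369 <= 1424 < 1444 = 38^2.
Iterate m_{i+1} = d_i*a_i - m_i, d_{i+1} = (1424 - m_{i+1}^2)/d_i, a_{i+1} = floor((a_0 + m_{i+1})/d_{i+1}):
  m_1 = 1*37 - 0 = 37, d_1 = (1424 - 37^2)/1 = 55/1 = 55, a_1 = floor((37 + 37)/55) = 1.
  m_2 = 55*1 - 37 = 18, d_2 = (1424 - 18^2)/55 = 1100/55 = 20, a_2 = floor((37 + 18)/20) = 2.
  m_3 = 20*2 - 18 = 22, d_3 = (1424 - 22^2)/20 = 940/20 = 47, a_3 = floor((37 + 22)/47) = 1.
  m_4 = 47*1 - 22 = 25, d_4 = (1424 - 25^2)/47 = 799/47 = 17, a_4 = floor((37 + 25)/17) = 3.
  m_5 = 17*3 - 25 = 26, d_5 = (1424 - 26^2)/17 = 748/17 = 44, a_5 = floor((37 + 26)/44) = 1.
  m_6 = 44*1 - 26 = 18, d_6 = (1424 - 18^2)/44 = 1100/44 = 25, a_6 = floor((37 + 18)/25) = 2.
  m_7 = 25*2 - 18 = 32, d_7 = (1424 - 32^2)/25 = 400/25 = 16, a_7 = floor((37 + 32)/16) = 4.
  m_8 = 16*4 - 32 = 32, d_8 = (1424 - 32^2)/16 = 400/16 = 25, a_8 = floor((37 + 32)/25) = 2.
  m_9 = 25*2 - 32 = 18, d_9 = (1424 - 18^2)/25 = 1100/25 = 44, a_9 = floor((37 + 18)/44) = 1.
  m_10 = 44*1 - 18 = 26, d_10 = (1424 - 26^2)/44 = 748/44 = 17, a_10 = floor((37 + 26)/17) = 3.
  m_11 = 17*3 - 26 = 25, d_11 = (1424 - 25^2)/17 = 799/17 = 47, a_11 = floor((37 + 25)/47) = 1.
  m_12 = 47*1 - 25 = 22, d_12 = (1424 - 22^2)/47 = 940/47 = 20, a_12 = floor((37 + 22)/20) = 2.
  m_13 = 20*2 - 22 = 18, d_13 = (1424 - 18^2)/20 = 1100/20 = 55, a_13 = floor((37 + 18)/55) = 1.
  m_14 = 55*1 - 18 = 37, d_14 = (1424 - 37^2)/55 = 55/55 = 1, a_14 = floor((37 + 37)/1) = 74.
  m_15 = 1*74 - 37 = 37, d_15 = (1424 - 37^2)/1 = 55/1 = 55: (m_15, d_15) = (m_1, d_1) = (37, 55), so from here the quotients repeat a_1, ..., a_14; the period length is 14.
So sqrt(1424) = [37; (1, 2, 1, 3, 1, 2, 4, 2, 1, 3, 1, 2, 1, 74)] with period length k = 14.
k is even, so the fundamental solution of x^2 - 1424y^2 = 1 is (p_{k-1}, q_{k-1}) = (p_13, q_13); compute convergents through index 13.
Convergents (p_i = a_i*p_{i-1} + p_{i-2}, q_i = a_i*q_{i-1} + q_{i-2} with p_{-2}=0, p_{-1}=1, q_{-2}=1, q_{-1}=0):
  i=0: a_0=37, p_0 = 37*1 + 0 = 37, q_0 = 37*0 + 1 = 1.
  i=1: a_1=1, p_1 = 1*37 + 1 = 38, q_1 = 1*1 + 0 = 1.
  i=2: a_2=2, p_2 = 2*38 + 37 = 113, q_2 = 2*1 + 1 = 3.
  i=3: a_3=1, p_3 = 1*113 + 38 = 151, q_3 = 1*3 + 1 = 4.
  i=4: a_4=3, p_4 = 3*151 + 113 = 566, q_4 = 3*4 + 3 = 15.
  i=5: a_5=1, p_5 = 1*566 + 151 = 717, q_5 = 1*15 + 4 = 19.
  i=6: a_6=2, p_6 = 2*717 + 566 = 2000, q_6 = 2*19 + 15 = 53.
  i=7: a_7=4, p_7 = 4*2000 + 717 = 8717, q_7 = 4*53 + 19 = 231.
  i=8: a_8=2, p_8 = 2*8717 + 2000 = 19434, q_8 = 2*231 + 53 = 515.
  i=9: a_9=1, p_9 = 1*19434 + 8717 = 28151, q_9 = 1*515 + 231 = 746.
  i=10: a_10=3, p_10 = 3*28151 + 19434 = 103887, q_10 = 3*746 + 515 = 2753.
  i=11: a_11=1, p_11 = 1*103887 + 28151 = 132038, q_11 = 1*2753 + 746 = 3499.
  i=12: a_12=2, p_12 = 2*132038 + 103887 = 367963, q_12 = 2*3499 + 2753 = 9751.
  i=13: a_13=1, p_13 = 1*367963 + 132038 = 500001, q_13 = 1*9751 + 3499 = 13250.
Check: 500001^2 - 1424*13250^2 = 250001000001 - 250001000000 = 1, so (x, y) = (500001, 13250) solves the equation, and by the theorem it is the least positive solution.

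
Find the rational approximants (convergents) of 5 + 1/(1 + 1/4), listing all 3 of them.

Using the convergent recurrence p_i = a_i*p_{i-1} + p_{i-2}, q_i = a_i*q_{i-1} + q_{i-2} with p_{-2}=0, p_{-1}=1, q_{-2}=1, q_{-1}=0:
  i=0: a_0=5, p_0 = 5*1 + 0 = 5, q_0 = 5*0 + 1 = 1.
  i=1: a_1=1, p_1 = 1*5 + 1 = 6, q_1 = 1*1 + 0 = 1.
  i=2: a_2=4, p_2 = 4*6 + 5 = 29, q_2 = 4*1 + 1 = 5.

5/1, 6/1, 29/5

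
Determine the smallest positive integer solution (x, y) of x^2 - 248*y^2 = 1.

(x, y) = (63, 4)

First expand sqrt(248) as a continued fraction. With x_i = (sqrt(248) + m_i)/d_i and (m_0, d_0) = (0, 1): a_0 = floor(sqrt(248)) = 15, since 15^2 = 225 <= 248 < 256 = 16^2.
Iterate m_{i+1} = d_i*a_i - m_i, d_{i+1} = (248 - m_{i+1}^2)/d_i, a_{i+1} = floor((a_0 + m_{i+1})/d_{i+1}):
  m_1 = 1*15 - 0 = 15, d_1 = (248 - 15^2)/1 = 23/1 = 23, a_1 = floor((15 + 15)/23) = 1.
  m_2 = 23*1 - 15 = 8, d_2 = (248 - 8^2)/23 = 184/23 = 8, a_2 = floor((15 + 8)/8) = 2.
  m_3 = 8*2 - 8 = 8, d_3 = (248 - 8^2)/8 = 184/8 = 23, a_3 = floor((15 + 8)/23) = 1.
  m_4 = 23*1 - 8 = 15, d_4 = (248 - 15^2)/23 = 23/23 = 1, a_4 = floor((15 + 15)/1) = 30.
  m_5 = 1*30 - 15 = 15, d_5 = (248 - 15^2)/1 = 23/1 = 23: (m_5, d_5) = (m_1, d_1) = (15, 23), so from here the quotients repeat a_1, ..., a_4; the period length is 4.
So sqrt(248) = [15; (1, 2, 1, 30)] with period length k = 4.
k is even, so the fundamental solution of x^2 - 248y^2 = 1 is (p_{k-1}, q_{k-1}) = (p_3, q_3); compute convergents through index 3.
Convergents (p_i = a_i*p_{i-1} + p_{i-2}, q_i = a_i*q_{i-1} + q_{i-2} with p_{-2}=0, p_{-1}=1, q_{-2}=1, q_{-1}=0):
  i=0: a_0=15, p_0 = 15*1 + 0 = 15, q_0 = 15*0 + 1 = 1.
  i=1: a_1=1, p_1 = 1*15 + 1 = 16, q_1 = 1*1 + 0 = 1.
  i=2: a_2=2, p_2 = 2*16 + 15 = 47, q_2 = 2*1 + 1 = 3.
  i=3: a_3=1, p_3 = 1*47 + 16 = 63, q_3 = 1*3 + 1 = 4.
Check: 63^2 - 248*4^2 = 3969 - 3968 = 1, so (x, y) = (63, 4) solves the equation, and by the theorem it is the least positive solution.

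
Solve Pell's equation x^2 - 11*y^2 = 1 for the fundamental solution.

First expand sqrt(11) as a continued fraction. With x_i = (sqrt(11) + m_i)/d_i and (m_0, d_0) = (0, 1): a_0 = floor(sqrt(11)) = 3, since 3^2 = 9 <= 11 < 16 = 4^2.
Iterate m_{i+1} = d_i*a_i - m_i, d_{i+1} = (11 - m_{i+1}^2)/d_i, a_{i+1} = floor((a_0 + m_{i+1})/d_{i+1}):
  m_1 = 1*3 - 0 = 3, d_1 = (11 - 3^2)/1 = 2/1 = 2, a_1 = floor((3 + 3)/2) = 3.
  m_2 = 2*3 - 3 = 3, d_2 = (11 - 3^2)/2 = 2/2 = 1, a_2 = floor((3 + 3)/1) = 6.
  m_3 = 1*6 - 3 = 3, d_3 = (11 - 3^2)/1 = 2/1 = 2: (m_3, d_3) = (m_1, d_1) = (3, 2), so from here the quotients repeat a_1, a_2; the period length is 2.
So sqrt(11) = [3; (3, 6)] with period length k = 2.
k is even, so the fundamental solution of x^2 - 11y^2 = 1 is (p_{k-1}, q_{k-1}) = (p_1, q_1); compute convergents through index 1.
Convergents (p_i = a_i*p_{i-1} + p_{i-2}, q_i = a_i*q_{i-1} + q_{i-2} with p_{-2}=0, p_{-1}=1, q_{-2}=1, q_{-1}=0):
  i=0: a_0=3, p_0 = 3*1 + 0 = 3, q_0 = 3*0 + 1 = 1.
  i=1: a_1=3, p_1 = 3*3 + 1 = 10, q_1 = 3*1 + 0 = 3.
Check: 10^2 - 11*3^2 = 100 - 99 = 1, so (x, y) = (10, 3) solves the equation, and by the theorem it is the least positive solution.

(x, y) = (10, 3)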